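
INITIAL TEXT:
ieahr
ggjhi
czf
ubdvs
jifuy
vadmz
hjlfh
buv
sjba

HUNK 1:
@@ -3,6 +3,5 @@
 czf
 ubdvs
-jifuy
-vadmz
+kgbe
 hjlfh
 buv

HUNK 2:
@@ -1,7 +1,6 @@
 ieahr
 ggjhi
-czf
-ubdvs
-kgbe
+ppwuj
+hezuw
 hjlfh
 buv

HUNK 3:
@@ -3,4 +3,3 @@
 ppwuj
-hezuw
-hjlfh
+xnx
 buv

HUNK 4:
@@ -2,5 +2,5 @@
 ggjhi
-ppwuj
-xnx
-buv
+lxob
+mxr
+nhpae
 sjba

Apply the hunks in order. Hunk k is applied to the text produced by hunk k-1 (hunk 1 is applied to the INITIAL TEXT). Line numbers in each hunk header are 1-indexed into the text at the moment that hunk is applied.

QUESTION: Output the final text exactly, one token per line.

Answer: ieahr
ggjhi
lxob
mxr
nhpae
sjba

Derivation:
Hunk 1: at line 3 remove [jifuy,vadmz] add [kgbe] -> 8 lines: ieahr ggjhi czf ubdvs kgbe hjlfh buv sjba
Hunk 2: at line 1 remove [czf,ubdvs,kgbe] add [ppwuj,hezuw] -> 7 lines: ieahr ggjhi ppwuj hezuw hjlfh buv sjba
Hunk 3: at line 3 remove [hezuw,hjlfh] add [xnx] -> 6 lines: ieahr ggjhi ppwuj xnx buv sjba
Hunk 4: at line 2 remove [ppwuj,xnx,buv] add [lxob,mxr,nhpae] -> 6 lines: ieahr ggjhi lxob mxr nhpae sjba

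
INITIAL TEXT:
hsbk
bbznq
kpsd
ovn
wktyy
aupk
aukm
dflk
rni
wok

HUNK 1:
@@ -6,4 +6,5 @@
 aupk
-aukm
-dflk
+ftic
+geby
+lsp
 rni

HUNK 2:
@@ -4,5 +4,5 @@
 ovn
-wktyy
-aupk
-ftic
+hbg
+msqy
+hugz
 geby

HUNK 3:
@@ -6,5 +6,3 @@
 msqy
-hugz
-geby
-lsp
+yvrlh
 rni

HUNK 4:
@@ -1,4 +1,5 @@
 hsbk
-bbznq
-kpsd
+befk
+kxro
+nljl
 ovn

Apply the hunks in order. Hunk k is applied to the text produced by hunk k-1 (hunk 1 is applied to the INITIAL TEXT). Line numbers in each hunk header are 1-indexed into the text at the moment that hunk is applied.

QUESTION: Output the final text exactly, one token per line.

Answer: hsbk
befk
kxro
nljl
ovn
hbg
msqy
yvrlh
rni
wok

Derivation:
Hunk 1: at line 6 remove [aukm,dflk] add [ftic,geby,lsp] -> 11 lines: hsbk bbznq kpsd ovn wktyy aupk ftic geby lsp rni wok
Hunk 2: at line 4 remove [wktyy,aupk,ftic] add [hbg,msqy,hugz] -> 11 lines: hsbk bbznq kpsd ovn hbg msqy hugz geby lsp rni wok
Hunk 3: at line 6 remove [hugz,geby,lsp] add [yvrlh] -> 9 lines: hsbk bbznq kpsd ovn hbg msqy yvrlh rni wok
Hunk 4: at line 1 remove [bbznq,kpsd] add [befk,kxro,nljl] -> 10 lines: hsbk befk kxro nljl ovn hbg msqy yvrlh rni wok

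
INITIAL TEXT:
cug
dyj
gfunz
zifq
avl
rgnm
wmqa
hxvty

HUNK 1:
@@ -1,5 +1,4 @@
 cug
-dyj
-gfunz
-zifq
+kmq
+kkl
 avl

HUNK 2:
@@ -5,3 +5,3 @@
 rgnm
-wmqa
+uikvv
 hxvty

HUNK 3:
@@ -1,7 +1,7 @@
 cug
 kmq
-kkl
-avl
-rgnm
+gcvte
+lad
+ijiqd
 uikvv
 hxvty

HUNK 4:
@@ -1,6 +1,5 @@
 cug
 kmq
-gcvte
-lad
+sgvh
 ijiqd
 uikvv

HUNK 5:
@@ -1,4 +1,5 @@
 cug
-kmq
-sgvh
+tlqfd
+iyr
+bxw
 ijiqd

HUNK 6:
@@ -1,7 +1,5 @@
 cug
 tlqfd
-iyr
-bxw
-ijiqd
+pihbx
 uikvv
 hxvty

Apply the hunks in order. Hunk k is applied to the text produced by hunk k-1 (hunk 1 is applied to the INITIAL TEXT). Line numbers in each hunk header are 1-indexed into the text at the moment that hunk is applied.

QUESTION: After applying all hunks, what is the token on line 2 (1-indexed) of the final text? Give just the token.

Answer: tlqfd

Derivation:
Hunk 1: at line 1 remove [dyj,gfunz,zifq] add [kmq,kkl] -> 7 lines: cug kmq kkl avl rgnm wmqa hxvty
Hunk 2: at line 5 remove [wmqa] add [uikvv] -> 7 lines: cug kmq kkl avl rgnm uikvv hxvty
Hunk 3: at line 1 remove [kkl,avl,rgnm] add [gcvte,lad,ijiqd] -> 7 lines: cug kmq gcvte lad ijiqd uikvv hxvty
Hunk 4: at line 1 remove [gcvte,lad] add [sgvh] -> 6 lines: cug kmq sgvh ijiqd uikvv hxvty
Hunk 5: at line 1 remove [kmq,sgvh] add [tlqfd,iyr,bxw] -> 7 lines: cug tlqfd iyr bxw ijiqd uikvv hxvty
Hunk 6: at line 1 remove [iyr,bxw,ijiqd] add [pihbx] -> 5 lines: cug tlqfd pihbx uikvv hxvty
Final line 2: tlqfd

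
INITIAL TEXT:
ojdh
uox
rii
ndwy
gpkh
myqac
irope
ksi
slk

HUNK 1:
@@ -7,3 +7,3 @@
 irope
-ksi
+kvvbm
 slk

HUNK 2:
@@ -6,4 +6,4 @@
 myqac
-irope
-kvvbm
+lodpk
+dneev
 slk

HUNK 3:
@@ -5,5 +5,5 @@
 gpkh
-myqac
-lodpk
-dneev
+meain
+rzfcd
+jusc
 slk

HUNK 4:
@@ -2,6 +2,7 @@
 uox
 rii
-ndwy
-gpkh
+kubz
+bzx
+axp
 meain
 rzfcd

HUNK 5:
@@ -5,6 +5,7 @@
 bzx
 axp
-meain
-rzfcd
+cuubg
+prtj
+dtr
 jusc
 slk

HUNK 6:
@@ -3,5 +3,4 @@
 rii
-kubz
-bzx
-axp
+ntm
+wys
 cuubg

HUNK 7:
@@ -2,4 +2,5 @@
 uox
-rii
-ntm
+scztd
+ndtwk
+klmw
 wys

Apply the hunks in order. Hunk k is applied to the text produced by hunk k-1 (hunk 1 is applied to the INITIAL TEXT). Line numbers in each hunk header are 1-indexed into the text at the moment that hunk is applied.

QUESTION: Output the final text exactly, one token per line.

Answer: ojdh
uox
scztd
ndtwk
klmw
wys
cuubg
prtj
dtr
jusc
slk

Derivation:
Hunk 1: at line 7 remove [ksi] add [kvvbm] -> 9 lines: ojdh uox rii ndwy gpkh myqac irope kvvbm slk
Hunk 2: at line 6 remove [irope,kvvbm] add [lodpk,dneev] -> 9 lines: ojdh uox rii ndwy gpkh myqac lodpk dneev slk
Hunk 3: at line 5 remove [myqac,lodpk,dneev] add [meain,rzfcd,jusc] -> 9 lines: ojdh uox rii ndwy gpkh meain rzfcd jusc slk
Hunk 4: at line 2 remove [ndwy,gpkh] add [kubz,bzx,axp] -> 10 lines: ojdh uox rii kubz bzx axp meain rzfcd jusc slk
Hunk 5: at line 5 remove [meain,rzfcd] add [cuubg,prtj,dtr] -> 11 lines: ojdh uox rii kubz bzx axp cuubg prtj dtr jusc slk
Hunk 6: at line 3 remove [kubz,bzx,axp] add [ntm,wys] -> 10 lines: ojdh uox rii ntm wys cuubg prtj dtr jusc slk
Hunk 7: at line 2 remove [rii,ntm] add [scztd,ndtwk,klmw] -> 11 lines: ojdh uox scztd ndtwk klmw wys cuubg prtj dtr jusc slk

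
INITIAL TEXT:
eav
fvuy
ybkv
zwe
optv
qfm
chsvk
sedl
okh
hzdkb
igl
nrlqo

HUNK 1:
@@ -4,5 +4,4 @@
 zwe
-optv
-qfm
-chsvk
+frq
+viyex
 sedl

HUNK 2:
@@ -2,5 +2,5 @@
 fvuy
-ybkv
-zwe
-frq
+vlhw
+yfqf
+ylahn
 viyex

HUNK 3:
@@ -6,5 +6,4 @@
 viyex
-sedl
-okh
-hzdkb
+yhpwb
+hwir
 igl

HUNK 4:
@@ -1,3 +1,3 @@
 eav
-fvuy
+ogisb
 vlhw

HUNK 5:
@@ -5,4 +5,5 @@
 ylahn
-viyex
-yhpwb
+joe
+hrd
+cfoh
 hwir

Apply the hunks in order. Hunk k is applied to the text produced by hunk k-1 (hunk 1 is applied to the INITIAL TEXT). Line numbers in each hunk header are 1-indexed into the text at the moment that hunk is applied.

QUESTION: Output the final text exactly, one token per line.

Answer: eav
ogisb
vlhw
yfqf
ylahn
joe
hrd
cfoh
hwir
igl
nrlqo

Derivation:
Hunk 1: at line 4 remove [optv,qfm,chsvk] add [frq,viyex] -> 11 lines: eav fvuy ybkv zwe frq viyex sedl okh hzdkb igl nrlqo
Hunk 2: at line 2 remove [ybkv,zwe,frq] add [vlhw,yfqf,ylahn] -> 11 lines: eav fvuy vlhw yfqf ylahn viyex sedl okh hzdkb igl nrlqo
Hunk 3: at line 6 remove [sedl,okh,hzdkb] add [yhpwb,hwir] -> 10 lines: eav fvuy vlhw yfqf ylahn viyex yhpwb hwir igl nrlqo
Hunk 4: at line 1 remove [fvuy] add [ogisb] -> 10 lines: eav ogisb vlhw yfqf ylahn viyex yhpwb hwir igl nrlqo
Hunk 5: at line 5 remove [viyex,yhpwb] add [joe,hrd,cfoh] -> 11 lines: eav ogisb vlhw yfqf ylahn joe hrd cfoh hwir igl nrlqo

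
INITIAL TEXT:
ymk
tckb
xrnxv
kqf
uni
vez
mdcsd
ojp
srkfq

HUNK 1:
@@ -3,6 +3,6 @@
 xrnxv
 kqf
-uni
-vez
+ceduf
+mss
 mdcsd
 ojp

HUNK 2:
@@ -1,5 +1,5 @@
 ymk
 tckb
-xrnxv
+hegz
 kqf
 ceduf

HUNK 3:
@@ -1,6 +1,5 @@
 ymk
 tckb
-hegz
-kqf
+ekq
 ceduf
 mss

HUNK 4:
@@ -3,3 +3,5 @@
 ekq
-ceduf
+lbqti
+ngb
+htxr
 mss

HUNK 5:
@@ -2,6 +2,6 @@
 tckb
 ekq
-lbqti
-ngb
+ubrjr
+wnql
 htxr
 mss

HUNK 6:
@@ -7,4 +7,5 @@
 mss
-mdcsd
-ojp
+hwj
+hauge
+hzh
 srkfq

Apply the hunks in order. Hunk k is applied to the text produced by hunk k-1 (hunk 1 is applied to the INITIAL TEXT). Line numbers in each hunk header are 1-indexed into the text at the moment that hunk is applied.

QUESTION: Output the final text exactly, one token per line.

Hunk 1: at line 3 remove [uni,vez] add [ceduf,mss] -> 9 lines: ymk tckb xrnxv kqf ceduf mss mdcsd ojp srkfq
Hunk 2: at line 1 remove [xrnxv] add [hegz] -> 9 lines: ymk tckb hegz kqf ceduf mss mdcsd ojp srkfq
Hunk 3: at line 1 remove [hegz,kqf] add [ekq] -> 8 lines: ymk tckb ekq ceduf mss mdcsd ojp srkfq
Hunk 4: at line 3 remove [ceduf] add [lbqti,ngb,htxr] -> 10 lines: ymk tckb ekq lbqti ngb htxr mss mdcsd ojp srkfq
Hunk 5: at line 2 remove [lbqti,ngb] add [ubrjr,wnql] -> 10 lines: ymk tckb ekq ubrjr wnql htxr mss mdcsd ojp srkfq
Hunk 6: at line 7 remove [mdcsd,ojp] add [hwj,hauge,hzh] -> 11 lines: ymk tckb ekq ubrjr wnql htxr mss hwj hauge hzh srkfq

Answer: ymk
tckb
ekq
ubrjr
wnql
htxr
mss
hwj
hauge
hzh
srkfq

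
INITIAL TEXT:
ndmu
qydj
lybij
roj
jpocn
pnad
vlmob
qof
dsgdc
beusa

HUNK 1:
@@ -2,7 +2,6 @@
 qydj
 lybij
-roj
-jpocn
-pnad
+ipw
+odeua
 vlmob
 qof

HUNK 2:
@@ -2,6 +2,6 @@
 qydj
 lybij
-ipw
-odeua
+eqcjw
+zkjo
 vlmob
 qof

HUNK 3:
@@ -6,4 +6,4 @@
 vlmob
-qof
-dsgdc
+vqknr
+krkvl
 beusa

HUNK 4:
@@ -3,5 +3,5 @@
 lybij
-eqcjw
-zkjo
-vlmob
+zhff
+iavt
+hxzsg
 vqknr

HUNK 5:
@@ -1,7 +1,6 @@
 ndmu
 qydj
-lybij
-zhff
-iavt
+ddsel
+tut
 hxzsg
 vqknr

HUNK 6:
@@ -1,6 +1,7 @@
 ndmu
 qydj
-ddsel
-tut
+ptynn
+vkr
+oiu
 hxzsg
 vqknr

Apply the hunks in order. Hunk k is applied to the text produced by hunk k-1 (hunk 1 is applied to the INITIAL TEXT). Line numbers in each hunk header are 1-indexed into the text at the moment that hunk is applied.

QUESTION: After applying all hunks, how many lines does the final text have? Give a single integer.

Answer: 9

Derivation:
Hunk 1: at line 2 remove [roj,jpocn,pnad] add [ipw,odeua] -> 9 lines: ndmu qydj lybij ipw odeua vlmob qof dsgdc beusa
Hunk 2: at line 2 remove [ipw,odeua] add [eqcjw,zkjo] -> 9 lines: ndmu qydj lybij eqcjw zkjo vlmob qof dsgdc beusa
Hunk 3: at line 6 remove [qof,dsgdc] add [vqknr,krkvl] -> 9 lines: ndmu qydj lybij eqcjw zkjo vlmob vqknr krkvl beusa
Hunk 4: at line 3 remove [eqcjw,zkjo,vlmob] add [zhff,iavt,hxzsg] -> 9 lines: ndmu qydj lybij zhff iavt hxzsg vqknr krkvl beusa
Hunk 5: at line 1 remove [lybij,zhff,iavt] add [ddsel,tut] -> 8 lines: ndmu qydj ddsel tut hxzsg vqknr krkvl beusa
Hunk 6: at line 1 remove [ddsel,tut] add [ptynn,vkr,oiu] -> 9 lines: ndmu qydj ptynn vkr oiu hxzsg vqknr krkvl beusa
Final line count: 9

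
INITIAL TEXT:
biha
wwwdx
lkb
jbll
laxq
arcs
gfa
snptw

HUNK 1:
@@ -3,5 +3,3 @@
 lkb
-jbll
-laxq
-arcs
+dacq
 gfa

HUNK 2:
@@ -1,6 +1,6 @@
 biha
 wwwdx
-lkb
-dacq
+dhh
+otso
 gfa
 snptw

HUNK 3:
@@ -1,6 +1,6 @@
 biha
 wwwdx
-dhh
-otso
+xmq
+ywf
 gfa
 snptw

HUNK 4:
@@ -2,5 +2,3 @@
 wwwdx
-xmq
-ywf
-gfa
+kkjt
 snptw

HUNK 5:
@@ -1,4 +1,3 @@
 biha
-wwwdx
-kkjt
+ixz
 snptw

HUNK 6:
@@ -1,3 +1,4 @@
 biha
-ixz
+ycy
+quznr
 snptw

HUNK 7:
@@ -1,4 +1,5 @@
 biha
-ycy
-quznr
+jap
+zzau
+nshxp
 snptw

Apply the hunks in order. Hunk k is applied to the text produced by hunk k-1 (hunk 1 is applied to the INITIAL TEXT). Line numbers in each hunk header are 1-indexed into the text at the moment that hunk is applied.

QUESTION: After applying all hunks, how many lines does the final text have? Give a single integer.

Answer: 5

Derivation:
Hunk 1: at line 3 remove [jbll,laxq,arcs] add [dacq] -> 6 lines: biha wwwdx lkb dacq gfa snptw
Hunk 2: at line 1 remove [lkb,dacq] add [dhh,otso] -> 6 lines: biha wwwdx dhh otso gfa snptw
Hunk 3: at line 1 remove [dhh,otso] add [xmq,ywf] -> 6 lines: biha wwwdx xmq ywf gfa snptw
Hunk 4: at line 2 remove [xmq,ywf,gfa] add [kkjt] -> 4 lines: biha wwwdx kkjt snptw
Hunk 5: at line 1 remove [wwwdx,kkjt] add [ixz] -> 3 lines: biha ixz snptw
Hunk 6: at line 1 remove [ixz] add [ycy,quznr] -> 4 lines: biha ycy quznr snptw
Hunk 7: at line 1 remove [ycy,quznr] add [jap,zzau,nshxp] -> 5 lines: biha jap zzau nshxp snptw
Final line count: 5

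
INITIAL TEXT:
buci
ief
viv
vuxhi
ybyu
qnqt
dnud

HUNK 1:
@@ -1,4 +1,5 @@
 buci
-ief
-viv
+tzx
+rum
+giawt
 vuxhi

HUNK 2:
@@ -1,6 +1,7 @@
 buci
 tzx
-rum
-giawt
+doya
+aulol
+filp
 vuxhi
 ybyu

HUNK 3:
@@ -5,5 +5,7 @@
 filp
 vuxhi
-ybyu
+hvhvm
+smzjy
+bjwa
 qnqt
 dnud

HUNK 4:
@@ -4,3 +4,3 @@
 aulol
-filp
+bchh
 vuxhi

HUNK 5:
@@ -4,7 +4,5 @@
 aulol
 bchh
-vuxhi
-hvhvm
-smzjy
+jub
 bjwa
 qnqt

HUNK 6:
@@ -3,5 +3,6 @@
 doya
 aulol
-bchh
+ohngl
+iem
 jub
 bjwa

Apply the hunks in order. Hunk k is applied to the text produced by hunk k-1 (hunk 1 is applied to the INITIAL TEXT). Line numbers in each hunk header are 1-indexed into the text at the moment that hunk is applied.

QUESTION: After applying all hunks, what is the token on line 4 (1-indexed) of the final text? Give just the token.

Answer: aulol

Derivation:
Hunk 1: at line 1 remove [ief,viv] add [tzx,rum,giawt] -> 8 lines: buci tzx rum giawt vuxhi ybyu qnqt dnud
Hunk 2: at line 1 remove [rum,giawt] add [doya,aulol,filp] -> 9 lines: buci tzx doya aulol filp vuxhi ybyu qnqt dnud
Hunk 3: at line 5 remove [ybyu] add [hvhvm,smzjy,bjwa] -> 11 lines: buci tzx doya aulol filp vuxhi hvhvm smzjy bjwa qnqt dnud
Hunk 4: at line 4 remove [filp] add [bchh] -> 11 lines: buci tzx doya aulol bchh vuxhi hvhvm smzjy bjwa qnqt dnud
Hunk 5: at line 4 remove [vuxhi,hvhvm,smzjy] add [jub] -> 9 lines: buci tzx doya aulol bchh jub bjwa qnqt dnud
Hunk 6: at line 3 remove [bchh] add [ohngl,iem] -> 10 lines: buci tzx doya aulol ohngl iem jub bjwa qnqt dnud
Final line 4: aulol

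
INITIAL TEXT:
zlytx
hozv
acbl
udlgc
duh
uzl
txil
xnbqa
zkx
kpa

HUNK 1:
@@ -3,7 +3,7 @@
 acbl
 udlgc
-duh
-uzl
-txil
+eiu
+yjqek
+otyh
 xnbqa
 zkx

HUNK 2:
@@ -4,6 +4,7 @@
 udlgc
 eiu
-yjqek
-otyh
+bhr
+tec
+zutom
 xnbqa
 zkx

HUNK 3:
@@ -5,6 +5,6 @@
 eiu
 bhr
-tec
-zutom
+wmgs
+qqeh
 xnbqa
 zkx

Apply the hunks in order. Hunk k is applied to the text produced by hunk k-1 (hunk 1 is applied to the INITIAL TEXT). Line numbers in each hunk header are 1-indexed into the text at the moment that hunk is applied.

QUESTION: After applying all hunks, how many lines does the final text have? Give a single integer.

Answer: 11

Derivation:
Hunk 1: at line 3 remove [duh,uzl,txil] add [eiu,yjqek,otyh] -> 10 lines: zlytx hozv acbl udlgc eiu yjqek otyh xnbqa zkx kpa
Hunk 2: at line 4 remove [yjqek,otyh] add [bhr,tec,zutom] -> 11 lines: zlytx hozv acbl udlgc eiu bhr tec zutom xnbqa zkx kpa
Hunk 3: at line 5 remove [tec,zutom] add [wmgs,qqeh] -> 11 lines: zlytx hozv acbl udlgc eiu bhr wmgs qqeh xnbqa zkx kpa
Final line count: 11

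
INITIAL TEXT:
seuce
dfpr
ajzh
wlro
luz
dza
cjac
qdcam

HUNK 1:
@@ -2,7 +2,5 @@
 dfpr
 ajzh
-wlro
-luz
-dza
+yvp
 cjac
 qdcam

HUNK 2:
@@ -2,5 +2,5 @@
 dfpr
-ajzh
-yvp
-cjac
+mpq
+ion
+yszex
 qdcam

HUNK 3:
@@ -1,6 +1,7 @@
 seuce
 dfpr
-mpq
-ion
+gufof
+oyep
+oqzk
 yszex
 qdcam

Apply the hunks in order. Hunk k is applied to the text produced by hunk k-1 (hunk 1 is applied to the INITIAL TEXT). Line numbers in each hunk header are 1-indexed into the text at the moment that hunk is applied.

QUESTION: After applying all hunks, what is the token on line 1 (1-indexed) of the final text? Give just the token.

Hunk 1: at line 2 remove [wlro,luz,dza] add [yvp] -> 6 lines: seuce dfpr ajzh yvp cjac qdcam
Hunk 2: at line 2 remove [ajzh,yvp,cjac] add [mpq,ion,yszex] -> 6 lines: seuce dfpr mpq ion yszex qdcam
Hunk 3: at line 1 remove [mpq,ion] add [gufof,oyep,oqzk] -> 7 lines: seuce dfpr gufof oyep oqzk yszex qdcam
Final line 1: seuce

Answer: seuce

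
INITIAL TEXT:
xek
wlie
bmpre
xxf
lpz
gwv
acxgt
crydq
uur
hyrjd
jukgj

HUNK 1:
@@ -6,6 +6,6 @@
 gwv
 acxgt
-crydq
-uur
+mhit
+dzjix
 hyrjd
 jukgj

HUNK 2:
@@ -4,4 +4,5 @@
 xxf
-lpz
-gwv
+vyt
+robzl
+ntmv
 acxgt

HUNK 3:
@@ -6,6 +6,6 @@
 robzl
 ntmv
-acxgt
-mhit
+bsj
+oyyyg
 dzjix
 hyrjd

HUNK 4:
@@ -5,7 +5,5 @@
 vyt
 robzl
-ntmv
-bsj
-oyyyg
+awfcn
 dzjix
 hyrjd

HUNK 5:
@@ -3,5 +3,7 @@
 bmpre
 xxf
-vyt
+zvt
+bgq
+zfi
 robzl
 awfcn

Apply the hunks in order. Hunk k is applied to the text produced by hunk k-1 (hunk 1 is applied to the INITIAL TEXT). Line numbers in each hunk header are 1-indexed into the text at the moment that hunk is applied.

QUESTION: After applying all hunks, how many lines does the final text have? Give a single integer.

Answer: 12

Derivation:
Hunk 1: at line 6 remove [crydq,uur] add [mhit,dzjix] -> 11 lines: xek wlie bmpre xxf lpz gwv acxgt mhit dzjix hyrjd jukgj
Hunk 2: at line 4 remove [lpz,gwv] add [vyt,robzl,ntmv] -> 12 lines: xek wlie bmpre xxf vyt robzl ntmv acxgt mhit dzjix hyrjd jukgj
Hunk 3: at line 6 remove [acxgt,mhit] add [bsj,oyyyg] -> 12 lines: xek wlie bmpre xxf vyt robzl ntmv bsj oyyyg dzjix hyrjd jukgj
Hunk 4: at line 5 remove [ntmv,bsj,oyyyg] add [awfcn] -> 10 lines: xek wlie bmpre xxf vyt robzl awfcn dzjix hyrjd jukgj
Hunk 5: at line 3 remove [vyt] add [zvt,bgq,zfi] -> 12 lines: xek wlie bmpre xxf zvt bgq zfi robzl awfcn dzjix hyrjd jukgj
Final line count: 12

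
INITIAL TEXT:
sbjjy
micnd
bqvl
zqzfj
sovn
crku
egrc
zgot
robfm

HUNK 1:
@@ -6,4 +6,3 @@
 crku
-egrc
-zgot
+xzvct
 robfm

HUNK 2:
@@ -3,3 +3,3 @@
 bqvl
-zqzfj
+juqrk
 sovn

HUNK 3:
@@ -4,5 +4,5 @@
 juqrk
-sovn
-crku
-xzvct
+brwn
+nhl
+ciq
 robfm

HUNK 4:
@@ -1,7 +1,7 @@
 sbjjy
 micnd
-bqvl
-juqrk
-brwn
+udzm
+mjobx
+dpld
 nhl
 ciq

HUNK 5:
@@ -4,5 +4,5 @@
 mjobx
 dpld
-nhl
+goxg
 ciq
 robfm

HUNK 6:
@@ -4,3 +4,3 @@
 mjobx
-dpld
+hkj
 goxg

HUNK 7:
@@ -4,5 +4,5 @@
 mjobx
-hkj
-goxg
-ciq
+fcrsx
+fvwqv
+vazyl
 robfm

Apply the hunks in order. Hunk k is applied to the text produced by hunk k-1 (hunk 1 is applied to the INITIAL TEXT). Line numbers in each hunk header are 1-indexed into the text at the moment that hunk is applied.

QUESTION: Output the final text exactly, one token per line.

Hunk 1: at line 6 remove [egrc,zgot] add [xzvct] -> 8 lines: sbjjy micnd bqvl zqzfj sovn crku xzvct robfm
Hunk 2: at line 3 remove [zqzfj] add [juqrk] -> 8 lines: sbjjy micnd bqvl juqrk sovn crku xzvct robfm
Hunk 3: at line 4 remove [sovn,crku,xzvct] add [brwn,nhl,ciq] -> 8 lines: sbjjy micnd bqvl juqrk brwn nhl ciq robfm
Hunk 4: at line 1 remove [bqvl,juqrk,brwn] add [udzm,mjobx,dpld] -> 8 lines: sbjjy micnd udzm mjobx dpld nhl ciq robfm
Hunk 5: at line 4 remove [nhl] add [goxg] -> 8 lines: sbjjy micnd udzm mjobx dpld goxg ciq robfm
Hunk 6: at line 4 remove [dpld] add [hkj] -> 8 lines: sbjjy micnd udzm mjobx hkj goxg ciq robfm
Hunk 7: at line 4 remove [hkj,goxg,ciq] add [fcrsx,fvwqv,vazyl] -> 8 lines: sbjjy micnd udzm mjobx fcrsx fvwqv vazyl robfm

Answer: sbjjy
micnd
udzm
mjobx
fcrsx
fvwqv
vazyl
robfm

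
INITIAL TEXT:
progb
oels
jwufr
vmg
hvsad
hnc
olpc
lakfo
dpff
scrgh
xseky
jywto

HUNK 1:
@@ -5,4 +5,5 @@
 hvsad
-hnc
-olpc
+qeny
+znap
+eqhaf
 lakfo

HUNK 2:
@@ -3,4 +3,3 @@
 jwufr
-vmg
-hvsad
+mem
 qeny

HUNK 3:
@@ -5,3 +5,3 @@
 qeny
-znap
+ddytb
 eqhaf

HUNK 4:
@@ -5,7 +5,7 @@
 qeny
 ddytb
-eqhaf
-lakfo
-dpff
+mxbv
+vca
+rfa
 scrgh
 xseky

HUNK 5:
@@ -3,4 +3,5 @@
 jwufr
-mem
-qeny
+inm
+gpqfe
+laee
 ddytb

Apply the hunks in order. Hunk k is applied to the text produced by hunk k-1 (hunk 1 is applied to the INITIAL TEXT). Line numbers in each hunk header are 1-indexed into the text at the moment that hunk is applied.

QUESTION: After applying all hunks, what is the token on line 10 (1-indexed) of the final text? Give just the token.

Hunk 1: at line 5 remove [hnc,olpc] add [qeny,znap,eqhaf] -> 13 lines: progb oels jwufr vmg hvsad qeny znap eqhaf lakfo dpff scrgh xseky jywto
Hunk 2: at line 3 remove [vmg,hvsad] add [mem] -> 12 lines: progb oels jwufr mem qeny znap eqhaf lakfo dpff scrgh xseky jywto
Hunk 3: at line 5 remove [znap] add [ddytb] -> 12 lines: progb oels jwufr mem qeny ddytb eqhaf lakfo dpff scrgh xseky jywto
Hunk 4: at line 5 remove [eqhaf,lakfo,dpff] add [mxbv,vca,rfa] -> 12 lines: progb oels jwufr mem qeny ddytb mxbv vca rfa scrgh xseky jywto
Hunk 5: at line 3 remove [mem,qeny] add [inm,gpqfe,laee] -> 13 lines: progb oels jwufr inm gpqfe laee ddytb mxbv vca rfa scrgh xseky jywto
Final line 10: rfa

Answer: rfa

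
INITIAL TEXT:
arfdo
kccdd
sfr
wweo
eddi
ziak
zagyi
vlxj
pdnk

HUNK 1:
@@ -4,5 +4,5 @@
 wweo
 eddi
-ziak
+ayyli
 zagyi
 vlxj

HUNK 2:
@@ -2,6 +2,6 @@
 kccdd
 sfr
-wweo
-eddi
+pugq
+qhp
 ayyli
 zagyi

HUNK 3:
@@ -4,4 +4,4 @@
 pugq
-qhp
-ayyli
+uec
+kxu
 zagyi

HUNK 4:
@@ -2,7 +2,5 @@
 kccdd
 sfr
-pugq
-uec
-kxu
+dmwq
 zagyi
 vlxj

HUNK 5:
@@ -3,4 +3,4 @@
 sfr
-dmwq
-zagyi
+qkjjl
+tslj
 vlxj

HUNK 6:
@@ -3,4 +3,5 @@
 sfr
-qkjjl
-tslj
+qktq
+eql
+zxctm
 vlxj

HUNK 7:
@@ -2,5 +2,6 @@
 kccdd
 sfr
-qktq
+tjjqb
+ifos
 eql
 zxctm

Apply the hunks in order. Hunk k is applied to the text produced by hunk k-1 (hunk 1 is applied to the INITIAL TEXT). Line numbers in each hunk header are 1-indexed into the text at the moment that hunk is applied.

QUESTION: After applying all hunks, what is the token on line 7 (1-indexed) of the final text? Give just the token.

Hunk 1: at line 4 remove [ziak] add [ayyli] -> 9 lines: arfdo kccdd sfr wweo eddi ayyli zagyi vlxj pdnk
Hunk 2: at line 2 remove [wweo,eddi] add [pugq,qhp] -> 9 lines: arfdo kccdd sfr pugq qhp ayyli zagyi vlxj pdnk
Hunk 3: at line 4 remove [qhp,ayyli] add [uec,kxu] -> 9 lines: arfdo kccdd sfr pugq uec kxu zagyi vlxj pdnk
Hunk 4: at line 2 remove [pugq,uec,kxu] add [dmwq] -> 7 lines: arfdo kccdd sfr dmwq zagyi vlxj pdnk
Hunk 5: at line 3 remove [dmwq,zagyi] add [qkjjl,tslj] -> 7 lines: arfdo kccdd sfr qkjjl tslj vlxj pdnk
Hunk 6: at line 3 remove [qkjjl,tslj] add [qktq,eql,zxctm] -> 8 lines: arfdo kccdd sfr qktq eql zxctm vlxj pdnk
Hunk 7: at line 2 remove [qktq] add [tjjqb,ifos] -> 9 lines: arfdo kccdd sfr tjjqb ifos eql zxctm vlxj pdnk
Final line 7: zxctm

Answer: zxctm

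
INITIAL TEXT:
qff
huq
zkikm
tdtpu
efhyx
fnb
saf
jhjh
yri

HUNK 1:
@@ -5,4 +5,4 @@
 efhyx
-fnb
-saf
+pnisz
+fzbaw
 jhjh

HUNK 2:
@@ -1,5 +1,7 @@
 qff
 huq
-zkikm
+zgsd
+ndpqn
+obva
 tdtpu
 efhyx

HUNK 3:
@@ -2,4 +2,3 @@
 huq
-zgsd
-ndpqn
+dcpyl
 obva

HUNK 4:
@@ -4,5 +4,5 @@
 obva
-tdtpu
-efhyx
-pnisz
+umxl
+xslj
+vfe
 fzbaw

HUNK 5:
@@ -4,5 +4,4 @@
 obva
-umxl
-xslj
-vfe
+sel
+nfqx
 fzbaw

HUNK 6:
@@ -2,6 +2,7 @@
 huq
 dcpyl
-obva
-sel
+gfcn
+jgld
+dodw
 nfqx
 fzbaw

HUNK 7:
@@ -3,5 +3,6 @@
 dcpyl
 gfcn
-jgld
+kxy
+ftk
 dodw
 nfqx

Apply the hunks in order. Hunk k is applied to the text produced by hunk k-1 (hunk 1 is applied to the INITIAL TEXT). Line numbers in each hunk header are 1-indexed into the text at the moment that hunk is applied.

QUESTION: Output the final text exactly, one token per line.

Hunk 1: at line 5 remove [fnb,saf] add [pnisz,fzbaw] -> 9 lines: qff huq zkikm tdtpu efhyx pnisz fzbaw jhjh yri
Hunk 2: at line 1 remove [zkikm] add [zgsd,ndpqn,obva] -> 11 lines: qff huq zgsd ndpqn obva tdtpu efhyx pnisz fzbaw jhjh yri
Hunk 3: at line 2 remove [zgsd,ndpqn] add [dcpyl] -> 10 lines: qff huq dcpyl obva tdtpu efhyx pnisz fzbaw jhjh yri
Hunk 4: at line 4 remove [tdtpu,efhyx,pnisz] add [umxl,xslj,vfe] -> 10 lines: qff huq dcpyl obva umxl xslj vfe fzbaw jhjh yri
Hunk 5: at line 4 remove [umxl,xslj,vfe] add [sel,nfqx] -> 9 lines: qff huq dcpyl obva sel nfqx fzbaw jhjh yri
Hunk 6: at line 2 remove [obva,sel] add [gfcn,jgld,dodw] -> 10 lines: qff huq dcpyl gfcn jgld dodw nfqx fzbaw jhjh yri
Hunk 7: at line 3 remove [jgld] add [kxy,ftk] -> 11 lines: qff huq dcpyl gfcn kxy ftk dodw nfqx fzbaw jhjh yri

Answer: qff
huq
dcpyl
gfcn
kxy
ftk
dodw
nfqx
fzbaw
jhjh
yri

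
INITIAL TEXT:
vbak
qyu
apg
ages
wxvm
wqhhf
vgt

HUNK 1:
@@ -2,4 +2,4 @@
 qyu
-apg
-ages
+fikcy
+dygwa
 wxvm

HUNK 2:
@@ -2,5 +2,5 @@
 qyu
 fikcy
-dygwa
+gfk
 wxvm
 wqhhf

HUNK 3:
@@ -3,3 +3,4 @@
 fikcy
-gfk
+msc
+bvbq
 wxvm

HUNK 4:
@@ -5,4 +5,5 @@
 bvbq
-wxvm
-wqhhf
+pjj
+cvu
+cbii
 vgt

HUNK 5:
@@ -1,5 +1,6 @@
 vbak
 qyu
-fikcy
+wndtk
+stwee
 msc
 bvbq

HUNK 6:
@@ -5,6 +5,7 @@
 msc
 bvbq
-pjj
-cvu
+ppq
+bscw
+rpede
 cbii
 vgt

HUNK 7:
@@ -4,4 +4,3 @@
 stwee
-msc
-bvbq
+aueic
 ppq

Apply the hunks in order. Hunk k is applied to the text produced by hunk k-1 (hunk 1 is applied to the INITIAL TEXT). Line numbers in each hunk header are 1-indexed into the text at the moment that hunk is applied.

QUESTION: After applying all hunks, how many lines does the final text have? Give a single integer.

Hunk 1: at line 2 remove [apg,ages] add [fikcy,dygwa] -> 7 lines: vbak qyu fikcy dygwa wxvm wqhhf vgt
Hunk 2: at line 2 remove [dygwa] add [gfk] -> 7 lines: vbak qyu fikcy gfk wxvm wqhhf vgt
Hunk 3: at line 3 remove [gfk] add [msc,bvbq] -> 8 lines: vbak qyu fikcy msc bvbq wxvm wqhhf vgt
Hunk 4: at line 5 remove [wxvm,wqhhf] add [pjj,cvu,cbii] -> 9 lines: vbak qyu fikcy msc bvbq pjj cvu cbii vgt
Hunk 5: at line 1 remove [fikcy] add [wndtk,stwee] -> 10 lines: vbak qyu wndtk stwee msc bvbq pjj cvu cbii vgt
Hunk 6: at line 5 remove [pjj,cvu] add [ppq,bscw,rpede] -> 11 lines: vbak qyu wndtk stwee msc bvbq ppq bscw rpede cbii vgt
Hunk 7: at line 4 remove [msc,bvbq] add [aueic] -> 10 lines: vbak qyu wndtk stwee aueic ppq bscw rpede cbii vgt
Final line count: 10

Answer: 10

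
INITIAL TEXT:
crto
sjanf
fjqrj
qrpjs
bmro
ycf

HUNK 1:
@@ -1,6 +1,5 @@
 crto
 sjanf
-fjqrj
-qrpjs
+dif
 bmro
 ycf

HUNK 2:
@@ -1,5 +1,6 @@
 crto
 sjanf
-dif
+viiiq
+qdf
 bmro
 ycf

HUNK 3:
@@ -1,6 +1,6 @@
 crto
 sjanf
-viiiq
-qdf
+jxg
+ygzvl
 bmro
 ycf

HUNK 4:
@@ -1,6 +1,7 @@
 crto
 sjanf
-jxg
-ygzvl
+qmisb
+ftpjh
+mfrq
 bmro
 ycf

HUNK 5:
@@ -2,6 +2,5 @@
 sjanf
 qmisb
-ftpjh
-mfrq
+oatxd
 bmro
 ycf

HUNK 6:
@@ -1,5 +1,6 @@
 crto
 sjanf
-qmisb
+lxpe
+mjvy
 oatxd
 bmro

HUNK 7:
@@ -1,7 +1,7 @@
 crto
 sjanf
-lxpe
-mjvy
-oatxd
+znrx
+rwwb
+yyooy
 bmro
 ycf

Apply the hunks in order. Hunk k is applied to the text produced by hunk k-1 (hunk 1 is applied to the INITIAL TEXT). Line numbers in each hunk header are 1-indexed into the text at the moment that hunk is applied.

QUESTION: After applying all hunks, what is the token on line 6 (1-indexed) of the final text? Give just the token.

Hunk 1: at line 1 remove [fjqrj,qrpjs] add [dif] -> 5 lines: crto sjanf dif bmro ycf
Hunk 2: at line 1 remove [dif] add [viiiq,qdf] -> 6 lines: crto sjanf viiiq qdf bmro ycf
Hunk 3: at line 1 remove [viiiq,qdf] add [jxg,ygzvl] -> 6 lines: crto sjanf jxg ygzvl bmro ycf
Hunk 4: at line 1 remove [jxg,ygzvl] add [qmisb,ftpjh,mfrq] -> 7 lines: crto sjanf qmisb ftpjh mfrq bmro ycf
Hunk 5: at line 2 remove [ftpjh,mfrq] add [oatxd] -> 6 lines: crto sjanf qmisb oatxd bmro ycf
Hunk 6: at line 1 remove [qmisb] add [lxpe,mjvy] -> 7 lines: crto sjanf lxpe mjvy oatxd bmro ycf
Hunk 7: at line 1 remove [lxpe,mjvy,oatxd] add [znrx,rwwb,yyooy] -> 7 lines: crto sjanf znrx rwwb yyooy bmro ycf
Final line 6: bmro

Answer: bmro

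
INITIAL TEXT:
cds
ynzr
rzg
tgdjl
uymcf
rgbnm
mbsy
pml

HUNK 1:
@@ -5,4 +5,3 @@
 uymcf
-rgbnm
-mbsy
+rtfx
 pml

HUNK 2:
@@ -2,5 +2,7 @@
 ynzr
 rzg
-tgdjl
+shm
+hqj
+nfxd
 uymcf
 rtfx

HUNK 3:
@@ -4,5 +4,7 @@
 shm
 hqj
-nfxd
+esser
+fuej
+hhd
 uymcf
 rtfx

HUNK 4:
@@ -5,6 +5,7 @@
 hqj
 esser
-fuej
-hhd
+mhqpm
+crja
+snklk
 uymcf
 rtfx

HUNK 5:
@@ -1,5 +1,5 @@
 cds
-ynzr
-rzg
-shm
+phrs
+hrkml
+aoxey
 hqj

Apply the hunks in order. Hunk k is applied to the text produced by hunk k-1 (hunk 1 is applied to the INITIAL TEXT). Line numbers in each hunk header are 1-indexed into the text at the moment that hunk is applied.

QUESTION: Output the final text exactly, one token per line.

Answer: cds
phrs
hrkml
aoxey
hqj
esser
mhqpm
crja
snklk
uymcf
rtfx
pml

Derivation:
Hunk 1: at line 5 remove [rgbnm,mbsy] add [rtfx] -> 7 lines: cds ynzr rzg tgdjl uymcf rtfx pml
Hunk 2: at line 2 remove [tgdjl] add [shm,hqj,nfxd] -> 9 lines: cds ynzr rzg shm hqj nfxd uymcf rtfx pml
Hunk 3: at line 4 remove [nfxd] add [esser,fuej,hhd] -> 11 lines: cds ynzr rzg shm hqj esser fuej hhd uymcf rtfx pml
Hunk 4: at line 5 remove [fuej,hhd] add [mhqpm,crja,snklk] -> 12 lines: cds ynzr rzg shm hqj esser mhqpm crja snklk uymcf rtfx pml
Hunk 5: at line 1 remove [ynzr,rzg,shm] add [phrs,hrkml,aoxey] -> 12 lines: cds phrs hrkml aoxey hqj esser mhqpm crja snklk uymcf rtfx pml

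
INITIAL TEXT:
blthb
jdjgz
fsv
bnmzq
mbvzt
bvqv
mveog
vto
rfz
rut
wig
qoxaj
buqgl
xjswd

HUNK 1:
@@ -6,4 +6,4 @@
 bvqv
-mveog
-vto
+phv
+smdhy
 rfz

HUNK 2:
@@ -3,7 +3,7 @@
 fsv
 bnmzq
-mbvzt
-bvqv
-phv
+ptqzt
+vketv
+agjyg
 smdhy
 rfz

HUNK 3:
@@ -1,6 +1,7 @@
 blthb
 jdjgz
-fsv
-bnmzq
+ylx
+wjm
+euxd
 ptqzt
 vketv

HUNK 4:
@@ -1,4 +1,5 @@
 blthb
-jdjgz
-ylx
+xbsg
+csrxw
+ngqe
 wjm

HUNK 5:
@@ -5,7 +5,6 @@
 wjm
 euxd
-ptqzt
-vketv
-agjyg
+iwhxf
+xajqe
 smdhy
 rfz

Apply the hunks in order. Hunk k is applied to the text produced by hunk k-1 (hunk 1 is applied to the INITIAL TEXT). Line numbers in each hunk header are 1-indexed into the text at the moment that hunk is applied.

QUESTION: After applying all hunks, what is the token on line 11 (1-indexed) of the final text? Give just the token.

Hunk 1: at line 6 remove [mveog,vto] add [phv,smdhy] -> 14 lines: blthb jdjgz fsv bnmzq mbvzt bvqv phv smdhy rfz rut wig qoxaj buqgl xjswd
Hunk 2: at line 3 remove [mbvzt,bvqv,phv] add [ptqzt,vketv,agjyg] -> 14 lines: blthb jdjgz fsv bnmzq ptqzt vketv agjyg smdhy rfz rut wig qoxaj buqgl xjswd
Hunk 3: at line 1 remove [fsv,bnmzq] add [ylx,wjm,euxd] -> 15 lines: blthb jdjgz ylx wjm euxd ptqzt vketv agjyg smdhy rfz rut wig qoxaj buqgl xjswd
Hunk 4: at line 1 remove [jdjgz,ylx] add [xbsg,csrxw,ngqe] -> 16 lines: blthb xbsg csrxw ngqe wjm euxd ptqzt vketv agjyg smdhy rfz rut wig qoxaj buqgl xjswd
Hunk 5: at line 5 remove [ptqzt,vketv,agjyg] add [iwhxf,xajqe] -> 15 lines: blthb xbsg csrxw ngqe wjm euxd iwhxf xajqe smdhy rfz rut wig qoxaj buqgl xjswd
Final line 11: rut

Answer: rut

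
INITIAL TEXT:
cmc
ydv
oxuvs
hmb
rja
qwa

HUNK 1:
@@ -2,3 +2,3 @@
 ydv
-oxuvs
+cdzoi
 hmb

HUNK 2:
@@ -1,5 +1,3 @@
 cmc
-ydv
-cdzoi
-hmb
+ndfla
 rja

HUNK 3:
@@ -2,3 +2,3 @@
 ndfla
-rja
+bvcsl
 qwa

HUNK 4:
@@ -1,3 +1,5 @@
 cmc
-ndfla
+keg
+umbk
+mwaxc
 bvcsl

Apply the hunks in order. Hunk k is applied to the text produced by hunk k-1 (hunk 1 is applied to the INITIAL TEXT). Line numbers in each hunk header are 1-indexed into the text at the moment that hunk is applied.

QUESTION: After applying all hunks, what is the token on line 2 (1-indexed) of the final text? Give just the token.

Hunk 1: at line 2 remove [oxuvs] add [cdzoi] -> 6 lines: cmc ydv cdzoi hmb rja qwa
Hunk 2: at line 1 remove [ydv,cdzoi,hmb] add [ndfla] -> 4 lines: cmc ndfla rja qwa
Hunk 3: at line 2 remove [rja] add [bvcsl] -> 4 lines: cmc ndfla bvcsl qwa
Hunk 4: at line 1 remove [ndfla] add [keg,umbk,mwaxc] -> 6 lines: cmc keg umbk mwaxc bvcsl qwa
Final line 2: keg

Answer: keg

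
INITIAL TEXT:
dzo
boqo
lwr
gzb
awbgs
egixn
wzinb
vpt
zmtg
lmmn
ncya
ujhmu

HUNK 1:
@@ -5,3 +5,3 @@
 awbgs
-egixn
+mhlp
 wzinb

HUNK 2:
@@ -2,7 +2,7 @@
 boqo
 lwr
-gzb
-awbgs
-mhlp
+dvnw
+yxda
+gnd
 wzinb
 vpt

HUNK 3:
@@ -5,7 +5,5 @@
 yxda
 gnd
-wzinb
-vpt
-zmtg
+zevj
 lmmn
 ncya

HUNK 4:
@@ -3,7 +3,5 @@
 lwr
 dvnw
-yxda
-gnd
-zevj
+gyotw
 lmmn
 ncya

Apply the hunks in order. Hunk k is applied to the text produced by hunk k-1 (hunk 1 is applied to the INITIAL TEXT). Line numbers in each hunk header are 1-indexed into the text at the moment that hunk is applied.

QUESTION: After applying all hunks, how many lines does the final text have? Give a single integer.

Answer: 8

Derivation:
Hunk 1: at line 5 remove [egixn] add [mhlp] -> 12 lines: dzo boqo lwr gzb awbgs mhlp wzinb vpt zmtg lmmn ncya ujhmu
Hunk 2: at line 2 remove [gzb,awbgs,mhlp] add [dvnw,yxda,gnd] -> 12 lines: dzo boqo lwr dvnw yxda gnd wzinb vpt zmtg lmmn ncya ujhmu
Hunk 3: at line 5 remove [wzinb,vpt,zmtg] add [zevj] -> 10 lines: dzo boqo lwr dvnw yxda gnd zevj lmmn ncya ujhmu
Hunk 4: at line 3 remove [yxda,gnd,zevj] add [gyotw] -> 8 lines: dzo boqo lwr dvnw gyotw lmmn ncya ujhmu
Final line count: 8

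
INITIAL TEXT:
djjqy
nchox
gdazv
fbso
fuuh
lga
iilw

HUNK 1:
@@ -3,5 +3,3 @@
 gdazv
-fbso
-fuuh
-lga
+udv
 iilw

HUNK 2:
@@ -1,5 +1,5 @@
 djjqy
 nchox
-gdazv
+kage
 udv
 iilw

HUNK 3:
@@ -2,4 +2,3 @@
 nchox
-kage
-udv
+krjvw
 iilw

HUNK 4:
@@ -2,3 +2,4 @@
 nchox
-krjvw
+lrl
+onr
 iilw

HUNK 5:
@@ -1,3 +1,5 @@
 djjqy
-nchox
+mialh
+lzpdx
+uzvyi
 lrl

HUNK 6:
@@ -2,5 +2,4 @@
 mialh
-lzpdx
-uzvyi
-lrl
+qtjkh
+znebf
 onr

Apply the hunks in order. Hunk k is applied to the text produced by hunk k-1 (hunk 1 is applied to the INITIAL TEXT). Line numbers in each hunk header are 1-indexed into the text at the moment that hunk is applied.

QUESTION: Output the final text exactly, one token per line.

Hunk 1: at line 3 remove [fbso,fuuh,lga] add [udv] -> 5 lines: djjqy nchox gdazv udv iilw
Hunk 2: at line 1 remove [gdazv] add [kage] -> 5 lines: djjqy nchox kage udv iilw
Hunk 3: at line 2 remove [kage,udv] add [krjvw] -> 4 lines: djjqy nchox krjvw iilw
Hunk 4: at line 2 remove [krjvw] add [lrl,onr] -> 5 lines: djjqy nchox lrl onr iilw
Hunk 5: at line 1 remove [nchox] add [mialh,lzpdx,uzvyi] -> 7 lines: djjqy mialh lzpdx uzvyi lrl onr iilw
Hunk 6: at line 2 remove [lzpdx,uzvyi,lrl] add [qtjkh,znebf] -> 6 lines: djjqy mialh qtjkh znebf onr iilw

Answer: djjqy
mialh
qtjkh
znebf
onr
iilw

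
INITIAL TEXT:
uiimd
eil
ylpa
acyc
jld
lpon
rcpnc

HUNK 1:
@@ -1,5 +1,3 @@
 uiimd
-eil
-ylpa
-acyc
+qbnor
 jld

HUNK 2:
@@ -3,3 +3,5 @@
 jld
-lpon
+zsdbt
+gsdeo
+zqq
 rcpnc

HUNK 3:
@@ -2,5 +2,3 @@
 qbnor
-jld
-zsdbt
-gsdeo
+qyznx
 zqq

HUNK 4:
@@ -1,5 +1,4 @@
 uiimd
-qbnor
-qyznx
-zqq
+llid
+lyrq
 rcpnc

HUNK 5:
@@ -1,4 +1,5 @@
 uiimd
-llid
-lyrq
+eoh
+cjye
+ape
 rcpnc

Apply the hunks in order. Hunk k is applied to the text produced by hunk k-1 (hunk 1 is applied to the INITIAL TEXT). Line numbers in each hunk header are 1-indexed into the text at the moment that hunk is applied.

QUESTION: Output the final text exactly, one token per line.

Hunk 1: at line 1 remove [eil,ylpa,acyc] add [qbnor] -> 5 lines: uiimd qbnor jld lpon rcpnc
Hunk 2: at line 3 remove [lpon] add [zsdbt,gsdeo,zqq] -> 7 lines: uiimd qbnor jld zsdbt gsdeo zqq rcpnc
Hunk 3: at line 2 remove [jld,zsdbt,gsdeo] add [qyznx] -> 5 lines: uiimd qbnor qyznx zqq rcpnc
Hunk 4: at line 1 remove [qbnor,qyznx,zqq] add [llid,lyrq] -> 4 lines: uiimd llid lyrq rcpnc
Hunk 5: at line 1 remove [llid,lyrq] add [eoh,cjye,ape] -> 5 lines: uiimd eoh cjye ape rcpnc

Answer: uiimd
eoh
cjye
ape
rcpnc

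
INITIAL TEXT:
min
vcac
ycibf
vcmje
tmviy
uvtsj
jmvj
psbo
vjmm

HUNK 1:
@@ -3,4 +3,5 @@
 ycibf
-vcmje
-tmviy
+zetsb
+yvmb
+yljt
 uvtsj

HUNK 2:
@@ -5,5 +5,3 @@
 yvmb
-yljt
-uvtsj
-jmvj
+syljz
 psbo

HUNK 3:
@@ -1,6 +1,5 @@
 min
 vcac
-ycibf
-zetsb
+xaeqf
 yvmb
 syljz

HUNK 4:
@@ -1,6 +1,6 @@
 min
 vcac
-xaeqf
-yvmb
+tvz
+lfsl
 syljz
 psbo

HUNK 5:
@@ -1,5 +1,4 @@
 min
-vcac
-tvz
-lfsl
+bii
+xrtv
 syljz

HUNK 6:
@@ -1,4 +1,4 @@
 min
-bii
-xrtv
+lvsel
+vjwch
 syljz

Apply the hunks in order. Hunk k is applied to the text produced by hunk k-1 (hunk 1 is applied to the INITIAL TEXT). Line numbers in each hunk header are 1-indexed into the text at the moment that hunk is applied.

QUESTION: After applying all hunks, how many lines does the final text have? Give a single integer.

Hunk 1: at line 3 remove [vcmje,tmviy] add [zetsb,yvmb,yljt] -> 10 lines: min vcac ycibf zetsb yvmb yljt uvtsj jmvj psbo vjmm
Hunk 2: at line 5 remove [yljt,uvtsj,jmvj] add [syljz] -> 8 lines: min vcac ycibf zetsb yvmb syljz psbo vjmm
Hunk 3: at line 1 remove [ycibf,zetsb] add [xaeqf] -> 7 lines: min vcac xaeqf yvmb syljz psbo vjmm
Hunk 4: at line 1 remove [xaeqf,yvmb] add [tvz,lfsl] -> 7 lines: min vcac tvz lfsl syljz psbo vjmm
Hunk 5: at line 1 remove [vcac,tvz,lfsl] add [bii,xrtv] -> 6 lines: min bii xrtv syljz psbo vjmm
Hunk 6: at line 1 remove [bii,xrtv] add [lvsel,vjwch] -> 6 lines: min lvsel vjwch syljz psbo vjmm
Final line count: 6

Answer: 6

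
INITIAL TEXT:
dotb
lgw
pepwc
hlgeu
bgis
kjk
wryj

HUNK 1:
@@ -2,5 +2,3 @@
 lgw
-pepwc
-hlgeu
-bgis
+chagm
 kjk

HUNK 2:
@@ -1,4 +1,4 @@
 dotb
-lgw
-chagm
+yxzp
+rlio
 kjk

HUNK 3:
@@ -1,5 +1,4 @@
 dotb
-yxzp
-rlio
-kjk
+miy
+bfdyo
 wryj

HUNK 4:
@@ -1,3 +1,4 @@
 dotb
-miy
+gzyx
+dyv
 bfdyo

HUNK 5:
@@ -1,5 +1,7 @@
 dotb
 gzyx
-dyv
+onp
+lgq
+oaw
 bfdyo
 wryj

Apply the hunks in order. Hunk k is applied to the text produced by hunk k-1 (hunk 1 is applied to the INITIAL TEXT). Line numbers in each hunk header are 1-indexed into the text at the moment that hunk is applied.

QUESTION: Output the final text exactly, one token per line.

Hunk 1: at line 2 remove [pepwc,hlgeu,bgis] add [chagm] -> 5 lines: dotb lgw chagm kjk wryj
Hunk 2: at line 1 remove [lgw,chagm] add [yxzp,rlio] -> 5 lines: dotb yxzp rlio kjk wryj
Hunk 3: at line 1 remove [yxzp,rlio,kjk] add [miy,bfdyo] -> 4 lines: dotb miy bfdyo wryj
Hunk 4: at line 1 remove [miy] add [gzyx,dyv] -> 5 lines: dotb gzyx dyv bfdyo wryj
Hunk 5: at line 1 remove [dyv] add [onp,lgq,oaw] -> 7 lines: dotb gzyx onp lgq oaw bfdyo wryj

Answer: dotb
gzyx
onp
lgq
oaw
bfdyo
wryj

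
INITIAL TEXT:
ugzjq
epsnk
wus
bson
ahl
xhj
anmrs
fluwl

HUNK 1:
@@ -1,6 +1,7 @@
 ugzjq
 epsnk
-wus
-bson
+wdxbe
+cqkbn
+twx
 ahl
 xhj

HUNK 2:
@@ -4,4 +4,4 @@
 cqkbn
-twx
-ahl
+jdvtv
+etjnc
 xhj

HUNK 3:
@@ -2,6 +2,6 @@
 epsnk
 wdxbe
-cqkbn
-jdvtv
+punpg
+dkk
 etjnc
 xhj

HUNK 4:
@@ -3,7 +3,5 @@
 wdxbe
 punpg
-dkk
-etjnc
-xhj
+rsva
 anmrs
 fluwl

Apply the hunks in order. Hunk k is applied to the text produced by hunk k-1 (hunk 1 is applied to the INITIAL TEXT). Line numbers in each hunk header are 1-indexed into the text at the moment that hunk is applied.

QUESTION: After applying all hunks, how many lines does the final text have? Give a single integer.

Hunk 1: at line 1 remove [wus,bson] add [wdxbe,cqkbn,twx] -> 9 lines: ugzjq epsnk wdxbe cqkbn twx ahl xhj anmrs fluwl
Hunk 2: at line 4 remove [twx,ahl] add [jdvtv,etjnc] -> 9 lines: ugzjq epsnk wdxbe cqkbn jdvtv etjnc xhj anmrs fluwl
Hunk 3: at line 2 remove [cqkbn,jdvtv] add [punpg,dkk] -> 9 lines: ugzjq epsnk wdxbe punpg dkk etjnc xhj anmrs fluwl
Hunk 4: at line 3 remove [dkk,etjnc,xhj] add [rsva] -> 7 lines: ugzjq epsnk wdxbe punpg rsva anmrs fluwl
Final line count: 7

Answer: 7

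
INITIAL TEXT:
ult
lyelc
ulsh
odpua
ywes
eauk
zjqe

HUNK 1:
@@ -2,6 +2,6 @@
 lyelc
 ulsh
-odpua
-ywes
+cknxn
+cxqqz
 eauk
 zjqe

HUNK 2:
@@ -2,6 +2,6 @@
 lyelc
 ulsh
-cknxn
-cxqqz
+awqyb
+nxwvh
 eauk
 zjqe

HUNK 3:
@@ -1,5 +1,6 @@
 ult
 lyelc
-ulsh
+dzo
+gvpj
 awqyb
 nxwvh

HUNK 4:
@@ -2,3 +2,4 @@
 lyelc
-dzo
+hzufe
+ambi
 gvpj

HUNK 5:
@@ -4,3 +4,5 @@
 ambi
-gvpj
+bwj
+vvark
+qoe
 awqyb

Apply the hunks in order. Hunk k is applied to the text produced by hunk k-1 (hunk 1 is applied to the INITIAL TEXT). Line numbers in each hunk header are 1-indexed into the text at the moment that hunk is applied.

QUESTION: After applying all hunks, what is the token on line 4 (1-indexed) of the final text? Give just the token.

Hunk 1: at line 2 remove [odpua,ywes] add [cknxn,cxqqz] -> 7 lines: ult lyelc ulsh cknxn cxqqz eauk zjqe
Hunk 2: at line 2 remove [cknxn,cxqqz] add [awqyb,nxwvh] -> 7 lines: ult lyelc ulsh awqyb nxwvh eauk zjqe
Hunk 3: at line 1 remove [ulsh] add [dzo,gvpj] -> 8 lines: ult lyelc dzo gvpj awqyb nxwvh eauk zjqe
Hunk 4: at line 2 remove [dzo] add [hzufe,ambi] -> 9 lines: ult lyelc hzufe ambi gvpj awqyb nxwvh eauk zjqe
Hunk 5: at line 4 remove [gvpj] add [bwj,vvark,qoe] -> 11 lines: ult lyelc hzufe ambi bwj vvark qoe awqyb nxwvh eauk zjqe
Final line 4: ambi

Answer: ambi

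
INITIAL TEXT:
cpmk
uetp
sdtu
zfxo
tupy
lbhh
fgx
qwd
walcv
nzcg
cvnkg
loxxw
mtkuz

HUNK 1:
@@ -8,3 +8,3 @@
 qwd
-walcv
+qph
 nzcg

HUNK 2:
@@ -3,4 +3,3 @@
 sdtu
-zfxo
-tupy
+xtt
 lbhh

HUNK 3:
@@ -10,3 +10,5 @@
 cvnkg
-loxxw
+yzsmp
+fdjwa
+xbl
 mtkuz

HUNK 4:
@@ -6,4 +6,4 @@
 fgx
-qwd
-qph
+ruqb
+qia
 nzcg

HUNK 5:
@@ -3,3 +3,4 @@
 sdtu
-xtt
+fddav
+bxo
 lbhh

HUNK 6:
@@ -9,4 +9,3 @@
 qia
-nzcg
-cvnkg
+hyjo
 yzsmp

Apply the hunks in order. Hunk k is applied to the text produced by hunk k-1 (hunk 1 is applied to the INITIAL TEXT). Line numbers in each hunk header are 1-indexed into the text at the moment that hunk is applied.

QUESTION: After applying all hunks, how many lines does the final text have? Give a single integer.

Hunk 1: at line 8 remove [walcv] add [qph] -> 13 lines: cpmk uetp sdtu zfxo tupy lbhh fgx qwd qph nzcg cvnkg loxxw mtkuz
Hunk 2: at line 3 remove [zfxo,tupy] add [xtt] -> 12 lines: cpmk uetp sdtu xtt lbhh fgx qwd qph nzcg cvnkg loxxw mtkuz
Hunk 3: at line 10 remove [loxxw] add [yzsmp,fdjwa,xbl] -> 14 lines: cpmk uetp sdtu xtt lbhh fgx qwd qph nzcg cvnkg yzsmp fdjwa xbl mtkuz
Hunk 4: at line 6 remove [qwd,qph] add [ruqb,qia] -> 14 lines: cpmk uetp sdtu xtt lbhh fgx ruqb qia nzcg cvnkg yzsmp fdjwa xbl mtkuz
Hunk 5: at line 3 remove [xtt] add [fddav,bxo] -> 15 lines: cpmk uetp sdtu fddav bxo lbhh fgx ruqb qia nzcg cvnkg yzsmp fdjwa xbl mtkuz
Hunk 6: at line 9 remove [nzcg,cvnkg] add [hyjo] -> 14 lines: cpmk uetp sdtu fddav bxo lbhh fgx ruqb qia hyjo yzsmp fdjwa xbl mtkuz
Final line count: 14

Answer: 14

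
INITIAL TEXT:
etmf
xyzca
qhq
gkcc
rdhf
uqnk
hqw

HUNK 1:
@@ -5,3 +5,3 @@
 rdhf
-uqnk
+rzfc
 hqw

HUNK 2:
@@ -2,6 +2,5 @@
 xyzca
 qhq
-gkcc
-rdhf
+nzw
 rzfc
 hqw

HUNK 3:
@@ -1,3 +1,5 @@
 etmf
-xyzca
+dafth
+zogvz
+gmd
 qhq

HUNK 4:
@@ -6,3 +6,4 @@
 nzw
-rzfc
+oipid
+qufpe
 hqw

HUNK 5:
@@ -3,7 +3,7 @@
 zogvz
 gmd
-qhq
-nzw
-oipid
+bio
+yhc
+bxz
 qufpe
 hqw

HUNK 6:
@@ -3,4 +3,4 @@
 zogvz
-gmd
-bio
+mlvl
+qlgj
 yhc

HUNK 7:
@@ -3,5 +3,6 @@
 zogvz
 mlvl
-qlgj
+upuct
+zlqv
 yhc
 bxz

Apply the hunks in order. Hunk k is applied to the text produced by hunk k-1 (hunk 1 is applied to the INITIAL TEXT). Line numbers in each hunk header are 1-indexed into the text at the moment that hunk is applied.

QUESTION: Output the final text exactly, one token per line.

Answer: etmf
dafth
zogvz
mlvl
upuct
zlqv
yhc
bxz
qufpe
hqw

Derivation:
Hunk 1: at line 5 remove [uqnk] add [rzfc] -> 7 lines: etmf xyzca qhq gkcc rdhf rzfc hqw
Hunk 2: at line 2 remove [gkcc,rdhf] add [nzw] -> 6 lines: etmf xyzca qhq nzw rzfc hqw
Hunk 3: at line 1 remove [xyzca] add [dafth,zogvz,gmd] -> 8 lines: etmf dafth zogvz gmd qhq nzw rzfc hqw
Hunk 4: at line 6 remove [rzfc] add [oipid,qufpe] -> 9 lines: etmf dafth zogvz gmd qhq nzw oipid qufpe hqw
Hunk 5: at line 3 remove [qhq,nzw,oipid] add [bio,yhc,bxz] -> 9 lines: etmf dafth zogvz gmd bio yhc bxz qufpe hqw
Hunk 6: at line 3 remove [gmd,bio] add [mlvl,qlgj] -> 9 lines: etmf dafth zogvz mlvl qlgj yhc bxz qufpe hqw
Hunk 7: at line 3 remove [qlgj] add [upuct,zlqv] -> 10 lines: etmf dafth zogvz mlvl upuct zlqv yhc bxz qufpe hqw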